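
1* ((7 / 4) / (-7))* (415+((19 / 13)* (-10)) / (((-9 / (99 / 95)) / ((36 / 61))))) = -329887 / 3172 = -104.00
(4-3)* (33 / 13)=33 / 13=2.54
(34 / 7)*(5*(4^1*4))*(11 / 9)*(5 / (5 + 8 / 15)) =748000 / 1743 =429.15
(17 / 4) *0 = 0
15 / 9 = 5 / 3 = 1.67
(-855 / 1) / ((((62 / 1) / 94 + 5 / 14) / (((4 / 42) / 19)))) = -940 / 223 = -4.22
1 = 1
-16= -16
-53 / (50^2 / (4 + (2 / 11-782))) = 113367 / 6875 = 16.49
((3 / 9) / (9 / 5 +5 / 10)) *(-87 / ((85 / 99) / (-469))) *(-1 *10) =-26929980 / 391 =-68874.63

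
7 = 7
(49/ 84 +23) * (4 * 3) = 283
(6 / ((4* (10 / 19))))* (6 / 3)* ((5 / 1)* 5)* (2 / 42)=95 / 14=6.79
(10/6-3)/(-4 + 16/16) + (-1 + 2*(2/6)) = 1/9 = 0.11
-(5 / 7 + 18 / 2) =-68 / 7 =-9.71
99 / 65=1.52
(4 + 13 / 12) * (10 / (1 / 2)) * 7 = 2135 / 3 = 711.67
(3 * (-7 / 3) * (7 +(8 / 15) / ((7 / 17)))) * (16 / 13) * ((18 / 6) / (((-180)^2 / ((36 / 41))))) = -268 / 46125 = -0.01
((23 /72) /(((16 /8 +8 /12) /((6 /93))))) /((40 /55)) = 253 /23808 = 0.01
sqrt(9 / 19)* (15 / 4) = 45* sqrt(19) / 76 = 2.58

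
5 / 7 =0.71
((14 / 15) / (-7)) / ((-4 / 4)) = 2 / 15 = 0.13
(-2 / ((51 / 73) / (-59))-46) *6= 737.41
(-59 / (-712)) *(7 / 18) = 413 / 12816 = 0.03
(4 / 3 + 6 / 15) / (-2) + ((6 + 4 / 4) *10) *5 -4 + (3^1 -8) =5102 / 15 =340.13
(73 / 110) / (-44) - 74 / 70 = -36327 / 33880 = -1.07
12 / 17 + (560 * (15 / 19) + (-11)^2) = 182111 / 323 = 563.81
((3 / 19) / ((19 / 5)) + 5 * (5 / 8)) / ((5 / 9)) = 16461 / 2888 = 5.70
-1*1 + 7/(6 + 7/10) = 3/67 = 0.04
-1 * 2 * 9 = -18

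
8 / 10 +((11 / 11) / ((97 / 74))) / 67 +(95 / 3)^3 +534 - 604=27799696957 / 877365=31685.44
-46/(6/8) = -184/3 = -61.33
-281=-281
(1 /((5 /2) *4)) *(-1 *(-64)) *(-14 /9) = -448 /45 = -9.96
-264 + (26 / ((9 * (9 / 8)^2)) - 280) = -541.72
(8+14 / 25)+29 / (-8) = 987 / 200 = 4.94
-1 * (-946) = 946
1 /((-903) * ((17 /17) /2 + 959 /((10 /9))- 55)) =-5 /3650829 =-0.00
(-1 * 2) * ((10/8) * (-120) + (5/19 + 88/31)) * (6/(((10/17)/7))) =61777422/2945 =20977.05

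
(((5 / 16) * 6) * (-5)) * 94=-3525 / 4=-881.25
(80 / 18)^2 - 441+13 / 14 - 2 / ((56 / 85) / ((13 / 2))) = -1996069 / 4536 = -440.05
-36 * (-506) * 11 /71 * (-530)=-106199280 /71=-1495764.51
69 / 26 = 2.65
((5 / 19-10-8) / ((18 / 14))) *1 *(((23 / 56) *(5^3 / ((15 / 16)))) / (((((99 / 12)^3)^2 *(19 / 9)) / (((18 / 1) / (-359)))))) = 0.00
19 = 19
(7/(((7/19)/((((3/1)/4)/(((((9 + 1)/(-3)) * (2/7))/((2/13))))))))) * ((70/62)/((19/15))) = -6615/3224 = -2.05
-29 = -29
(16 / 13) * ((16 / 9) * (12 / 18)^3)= 2048 / 3159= 0.65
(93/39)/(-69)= -31/897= -0.03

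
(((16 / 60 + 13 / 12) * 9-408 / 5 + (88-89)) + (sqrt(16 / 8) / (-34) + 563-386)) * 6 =6393 / 10-3 * sqrt(2) / 17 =639.05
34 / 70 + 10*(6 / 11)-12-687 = -266828 / 385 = -693.06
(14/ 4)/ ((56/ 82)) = 41/ 8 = 5.12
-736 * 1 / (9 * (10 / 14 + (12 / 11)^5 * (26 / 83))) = -68867984416 / 1009112301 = -68.25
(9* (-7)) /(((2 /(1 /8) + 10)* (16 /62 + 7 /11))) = -21483 /7930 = -2.71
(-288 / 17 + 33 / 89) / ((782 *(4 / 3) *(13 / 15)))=-0.02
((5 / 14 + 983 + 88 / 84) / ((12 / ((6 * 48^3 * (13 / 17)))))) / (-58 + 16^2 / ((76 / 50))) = 47057886720 / 124831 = 376972.76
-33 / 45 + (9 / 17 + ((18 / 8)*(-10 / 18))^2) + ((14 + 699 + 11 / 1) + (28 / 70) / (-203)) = 600769357 / 828240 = 725.36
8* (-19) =-152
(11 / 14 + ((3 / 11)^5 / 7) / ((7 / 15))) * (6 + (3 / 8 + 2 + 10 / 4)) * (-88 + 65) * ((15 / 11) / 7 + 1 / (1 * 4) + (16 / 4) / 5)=-47596890529989 / 194446535360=-244.78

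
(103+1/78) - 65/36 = 47365/468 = 101.21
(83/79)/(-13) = -83/1027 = -0.08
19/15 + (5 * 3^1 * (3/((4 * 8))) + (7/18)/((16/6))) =451/160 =2.82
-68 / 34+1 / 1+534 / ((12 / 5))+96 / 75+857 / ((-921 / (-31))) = 11587369 / 46050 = 251.63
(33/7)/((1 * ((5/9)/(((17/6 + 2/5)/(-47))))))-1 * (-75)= 1224147/16450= 74.42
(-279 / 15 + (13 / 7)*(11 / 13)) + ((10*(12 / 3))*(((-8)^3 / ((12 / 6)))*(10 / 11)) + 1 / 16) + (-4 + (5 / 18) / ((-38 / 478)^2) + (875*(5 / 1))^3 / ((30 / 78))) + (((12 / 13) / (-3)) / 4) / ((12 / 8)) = 56647569033147552853 / 260179920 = 217724600088.84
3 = 3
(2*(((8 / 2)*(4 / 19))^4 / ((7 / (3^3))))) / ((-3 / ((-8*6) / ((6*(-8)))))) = -1179648 / 912247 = -1.29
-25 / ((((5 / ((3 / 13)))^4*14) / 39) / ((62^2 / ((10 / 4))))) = -934092 / 1922375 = -0.49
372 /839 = 0.44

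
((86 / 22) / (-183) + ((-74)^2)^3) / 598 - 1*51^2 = 330544533708071 / 1203774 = 274590191.94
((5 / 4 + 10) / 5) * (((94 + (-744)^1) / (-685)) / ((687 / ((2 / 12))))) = 65 / 125492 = 0.00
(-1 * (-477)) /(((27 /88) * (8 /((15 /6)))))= 2915 /6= 485.83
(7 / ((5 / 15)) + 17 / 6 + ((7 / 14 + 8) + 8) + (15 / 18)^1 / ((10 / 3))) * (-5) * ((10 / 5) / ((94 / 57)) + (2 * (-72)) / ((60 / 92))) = 8376887 / 188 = 44557.91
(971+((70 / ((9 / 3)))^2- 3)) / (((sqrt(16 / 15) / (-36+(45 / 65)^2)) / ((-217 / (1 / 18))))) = 8865842706 *sqrt(15) / 169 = 203179060.06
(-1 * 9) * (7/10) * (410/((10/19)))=-49077/10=-4907.70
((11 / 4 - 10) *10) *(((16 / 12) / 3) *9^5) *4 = -7610760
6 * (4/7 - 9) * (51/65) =-18054/455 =-39.68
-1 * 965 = -965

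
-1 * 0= 0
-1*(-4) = 4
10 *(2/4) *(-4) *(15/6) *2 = -100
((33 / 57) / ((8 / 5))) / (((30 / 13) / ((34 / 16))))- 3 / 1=-19457 / 7296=-2.67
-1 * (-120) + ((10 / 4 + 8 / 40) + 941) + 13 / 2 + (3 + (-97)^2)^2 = 442934071 / 5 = 88586814.20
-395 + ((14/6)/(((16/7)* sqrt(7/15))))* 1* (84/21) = -395 + 7* sqrt(105)/12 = -389.02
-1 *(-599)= 599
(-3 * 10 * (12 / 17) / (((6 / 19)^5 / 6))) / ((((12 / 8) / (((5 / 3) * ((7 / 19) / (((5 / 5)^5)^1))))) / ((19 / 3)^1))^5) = -10403948973250000 / 2195382771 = -4739013.67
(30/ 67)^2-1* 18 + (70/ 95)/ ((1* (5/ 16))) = -6585154/ 426455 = -15.44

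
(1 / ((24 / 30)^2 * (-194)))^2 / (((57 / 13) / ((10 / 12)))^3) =171640625 / 385408903569408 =0.00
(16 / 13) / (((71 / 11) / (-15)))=-2640 / 923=-2.86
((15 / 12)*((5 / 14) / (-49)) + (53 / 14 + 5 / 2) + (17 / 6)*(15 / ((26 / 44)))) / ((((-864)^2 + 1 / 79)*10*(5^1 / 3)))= 0.00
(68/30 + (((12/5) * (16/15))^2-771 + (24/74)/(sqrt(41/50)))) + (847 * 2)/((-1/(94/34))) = -173578229/31875 + 60 * sqrt(82)/1517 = -5445.23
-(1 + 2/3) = -5/3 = -1.67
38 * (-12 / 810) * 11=-836 / 135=-6.19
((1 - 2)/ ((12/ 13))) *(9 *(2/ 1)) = -39/ 2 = -19.50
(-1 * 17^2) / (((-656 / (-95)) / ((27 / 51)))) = -14535 / 656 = -22.16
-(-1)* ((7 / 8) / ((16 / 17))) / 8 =119 / 1024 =0.12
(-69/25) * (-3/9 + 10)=-667/25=-26.68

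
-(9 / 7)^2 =-81 / 49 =-1.65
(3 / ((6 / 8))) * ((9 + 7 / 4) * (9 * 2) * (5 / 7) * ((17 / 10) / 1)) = 6579 / 7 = 939.86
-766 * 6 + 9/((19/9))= -87243/19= -4591.74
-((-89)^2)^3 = -496981290961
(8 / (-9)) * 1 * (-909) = 808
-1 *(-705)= 705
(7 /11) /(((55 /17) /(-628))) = -74732 /605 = -123.52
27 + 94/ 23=715/ 23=31.09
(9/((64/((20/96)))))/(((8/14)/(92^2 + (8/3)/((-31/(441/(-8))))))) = 27565755/63488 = 434.19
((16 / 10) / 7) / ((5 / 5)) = 8 / 35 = 0.23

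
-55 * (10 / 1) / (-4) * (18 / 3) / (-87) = -275 / 29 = -9.48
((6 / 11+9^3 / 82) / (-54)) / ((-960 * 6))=2837 / 93519360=0.00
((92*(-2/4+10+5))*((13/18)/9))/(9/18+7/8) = 69368/891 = 77.85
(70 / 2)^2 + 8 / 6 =3679 / 3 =1226.33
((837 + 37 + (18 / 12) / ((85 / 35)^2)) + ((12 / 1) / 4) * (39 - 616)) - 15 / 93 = -15354059 / 17918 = -856.91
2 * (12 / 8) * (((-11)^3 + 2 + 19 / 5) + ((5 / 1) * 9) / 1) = -3840.60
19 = 19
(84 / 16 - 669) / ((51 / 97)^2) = -2775655 / 1156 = -2401.09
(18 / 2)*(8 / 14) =36 / 7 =5.14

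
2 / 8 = 1 / 4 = 0.25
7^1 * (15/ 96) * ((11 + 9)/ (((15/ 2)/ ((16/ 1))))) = 140/ 3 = 46.67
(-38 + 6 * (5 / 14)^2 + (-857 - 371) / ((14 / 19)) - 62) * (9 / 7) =-1557441 / 686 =-2270.32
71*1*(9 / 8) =79.88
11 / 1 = 11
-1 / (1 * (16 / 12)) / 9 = -1 / 12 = -0.08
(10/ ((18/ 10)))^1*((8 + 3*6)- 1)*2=2500/ 9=277.78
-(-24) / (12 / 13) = 26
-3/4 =-0.75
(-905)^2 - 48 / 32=819023.50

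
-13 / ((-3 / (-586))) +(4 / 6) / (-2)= -2539.67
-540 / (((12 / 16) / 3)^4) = -138240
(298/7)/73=298/511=0.58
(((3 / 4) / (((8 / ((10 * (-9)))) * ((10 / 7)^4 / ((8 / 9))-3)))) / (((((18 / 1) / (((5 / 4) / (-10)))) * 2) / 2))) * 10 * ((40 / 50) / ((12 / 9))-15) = -108045 / 21584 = -5.01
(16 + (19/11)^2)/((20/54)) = 62019/1210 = 51.26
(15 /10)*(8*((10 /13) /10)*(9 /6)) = 18 /13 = 1.38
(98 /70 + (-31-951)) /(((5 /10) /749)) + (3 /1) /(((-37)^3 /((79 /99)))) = -1468938.80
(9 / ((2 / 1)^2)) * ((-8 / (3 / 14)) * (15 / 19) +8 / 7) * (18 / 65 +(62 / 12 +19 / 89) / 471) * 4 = -56567964 / 769405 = -73.52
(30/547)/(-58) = -15/15863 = -0.00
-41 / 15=-2.73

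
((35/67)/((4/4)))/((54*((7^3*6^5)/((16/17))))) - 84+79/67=-121308087343/1464703884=-82.82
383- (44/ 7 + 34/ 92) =121183/ 322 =376.34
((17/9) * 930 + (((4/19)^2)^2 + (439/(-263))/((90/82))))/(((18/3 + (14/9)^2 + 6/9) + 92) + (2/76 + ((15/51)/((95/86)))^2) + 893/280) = 394298150574766536/23447624326206791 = 16.82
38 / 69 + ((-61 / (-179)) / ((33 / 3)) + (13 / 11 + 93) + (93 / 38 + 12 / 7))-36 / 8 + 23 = 2121815765 / 18069513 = 117.43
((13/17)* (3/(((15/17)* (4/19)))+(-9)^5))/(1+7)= -15348541/2720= -5642.85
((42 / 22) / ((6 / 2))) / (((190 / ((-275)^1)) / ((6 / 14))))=-15 / 38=-0.39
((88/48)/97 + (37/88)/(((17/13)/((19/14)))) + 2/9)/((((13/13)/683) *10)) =8460361297/182841120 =46.27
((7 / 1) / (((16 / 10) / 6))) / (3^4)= 35 / 108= 0.32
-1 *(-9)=9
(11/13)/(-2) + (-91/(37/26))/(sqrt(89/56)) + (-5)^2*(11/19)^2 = 74679/9386-4732*sqrt(1246)/3293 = -42.77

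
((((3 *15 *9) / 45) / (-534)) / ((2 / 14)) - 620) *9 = -993429 / 178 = -5581.06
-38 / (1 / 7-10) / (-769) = -266 / 53061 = -0.01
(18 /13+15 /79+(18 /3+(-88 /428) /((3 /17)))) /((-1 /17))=-35920337 /329667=-108.96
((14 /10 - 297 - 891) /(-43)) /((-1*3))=-5933 /645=-9.20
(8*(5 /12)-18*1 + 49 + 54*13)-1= 735.33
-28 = -28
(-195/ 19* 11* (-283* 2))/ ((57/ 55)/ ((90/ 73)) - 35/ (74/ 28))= -74118973500/ 14386439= -5152.00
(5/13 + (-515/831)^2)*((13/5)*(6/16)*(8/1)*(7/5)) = 9661022/1150935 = 8.39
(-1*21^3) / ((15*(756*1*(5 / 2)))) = -49 / 150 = -0.33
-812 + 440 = -372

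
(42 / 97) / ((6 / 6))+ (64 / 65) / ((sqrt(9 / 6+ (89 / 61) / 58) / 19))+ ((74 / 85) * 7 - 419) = -3400839 / 8245+ 32 * sqrt(4772762) / 4615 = -397.32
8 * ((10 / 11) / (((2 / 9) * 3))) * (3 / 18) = 20 / 11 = 1.82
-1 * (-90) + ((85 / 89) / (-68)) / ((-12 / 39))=128225 / 1424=90.05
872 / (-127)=-6.87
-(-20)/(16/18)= 45/2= 22.50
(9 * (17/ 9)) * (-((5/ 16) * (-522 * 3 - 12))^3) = 1043734271625/ 512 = 2038543499.27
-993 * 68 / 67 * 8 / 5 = -1612.51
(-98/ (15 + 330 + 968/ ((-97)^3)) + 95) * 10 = 298233236610/ 314871217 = 947.16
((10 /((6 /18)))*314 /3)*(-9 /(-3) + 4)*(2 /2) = 21980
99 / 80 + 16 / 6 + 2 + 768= 185737 / 240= 773.90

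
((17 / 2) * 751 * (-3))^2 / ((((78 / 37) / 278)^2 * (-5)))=-1275539949521.82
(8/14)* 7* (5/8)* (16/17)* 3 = 120/17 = 7.06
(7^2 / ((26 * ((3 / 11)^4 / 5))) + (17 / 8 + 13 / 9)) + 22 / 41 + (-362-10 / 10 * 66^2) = -1039828175 / 345384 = -3010.64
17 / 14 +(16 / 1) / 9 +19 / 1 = 2771 / 126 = 21.99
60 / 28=15 / 7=2.14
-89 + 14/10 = -438/5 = -87.60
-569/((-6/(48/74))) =2276/37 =61.51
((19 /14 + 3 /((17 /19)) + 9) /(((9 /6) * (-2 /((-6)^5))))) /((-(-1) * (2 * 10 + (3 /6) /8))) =22553856 /12733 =1771.29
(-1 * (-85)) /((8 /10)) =425 /4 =106.25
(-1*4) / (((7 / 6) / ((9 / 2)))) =-108 / 7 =-15.43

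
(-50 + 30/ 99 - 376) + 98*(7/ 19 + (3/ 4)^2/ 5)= -9494453/ 25080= -378.57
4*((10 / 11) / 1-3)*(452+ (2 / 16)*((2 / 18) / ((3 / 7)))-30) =-2096657 / 594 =-3529.73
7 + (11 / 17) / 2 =249 / 34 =7.32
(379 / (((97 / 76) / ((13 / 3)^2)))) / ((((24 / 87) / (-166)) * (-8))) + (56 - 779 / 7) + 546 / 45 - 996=102269542997 / 244440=418383.01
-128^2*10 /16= -10240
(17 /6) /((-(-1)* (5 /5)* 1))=2.83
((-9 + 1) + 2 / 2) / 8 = -7 / 8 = -0.88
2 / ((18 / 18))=2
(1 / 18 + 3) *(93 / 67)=1705 / 402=4.24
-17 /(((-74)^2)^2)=-17 /29986576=-0.00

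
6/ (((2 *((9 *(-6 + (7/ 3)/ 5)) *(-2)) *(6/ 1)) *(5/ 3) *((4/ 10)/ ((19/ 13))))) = 0.01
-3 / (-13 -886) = 3 / 899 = 0.00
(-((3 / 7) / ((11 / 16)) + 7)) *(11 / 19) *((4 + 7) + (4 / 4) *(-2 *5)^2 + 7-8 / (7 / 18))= -400334 / 931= -430.00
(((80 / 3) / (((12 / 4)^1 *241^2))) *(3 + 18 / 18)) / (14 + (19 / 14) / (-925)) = 4144000 / 94760835849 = 0.00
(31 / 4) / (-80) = -31 / 320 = -0.10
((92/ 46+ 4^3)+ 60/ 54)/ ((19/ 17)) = 10268/ 171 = 60.05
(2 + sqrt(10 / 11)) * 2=2 * sqrt(110) / 11 + 4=5.91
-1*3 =-3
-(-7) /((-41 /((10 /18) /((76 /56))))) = -490 /7011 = -0.07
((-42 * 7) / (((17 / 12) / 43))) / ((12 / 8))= -101136 / 17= -5949.18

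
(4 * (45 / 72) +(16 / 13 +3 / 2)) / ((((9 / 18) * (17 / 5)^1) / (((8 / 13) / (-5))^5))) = -262144 / 3016755625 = -0.00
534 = 534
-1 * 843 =-843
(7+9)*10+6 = 166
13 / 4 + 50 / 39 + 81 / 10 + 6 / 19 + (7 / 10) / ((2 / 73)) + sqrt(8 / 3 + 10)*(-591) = 285269 / 7410 - 197*sqrt(114) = -2064.89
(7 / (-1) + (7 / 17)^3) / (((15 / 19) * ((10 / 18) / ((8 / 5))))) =-15525888 / 614125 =-25.28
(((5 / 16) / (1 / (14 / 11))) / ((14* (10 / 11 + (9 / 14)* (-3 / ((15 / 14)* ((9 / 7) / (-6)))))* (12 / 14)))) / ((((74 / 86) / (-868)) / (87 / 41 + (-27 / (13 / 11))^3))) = 292274484473825 / 6825674752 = 42819.87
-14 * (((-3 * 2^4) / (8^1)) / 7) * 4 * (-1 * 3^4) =-3888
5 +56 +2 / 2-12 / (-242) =7508 / 121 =62.05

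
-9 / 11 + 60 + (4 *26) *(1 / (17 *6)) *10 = 69.38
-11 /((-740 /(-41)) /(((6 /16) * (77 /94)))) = -104181 /556480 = -0.19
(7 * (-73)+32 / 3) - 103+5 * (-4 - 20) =-2170 / 3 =-723.33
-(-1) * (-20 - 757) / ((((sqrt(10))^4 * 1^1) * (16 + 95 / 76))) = -259 / 575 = -0.45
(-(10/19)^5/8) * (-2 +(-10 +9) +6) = -37500/2476099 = -0.02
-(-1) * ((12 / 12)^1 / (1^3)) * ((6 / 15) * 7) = 14 / 5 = 2.80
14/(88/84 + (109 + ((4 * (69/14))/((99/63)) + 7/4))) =12936/114893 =0.11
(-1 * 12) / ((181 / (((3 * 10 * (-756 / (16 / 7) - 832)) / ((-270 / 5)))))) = -23255 / 543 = -42.83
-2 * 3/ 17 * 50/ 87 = -0.20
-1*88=-88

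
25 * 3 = 75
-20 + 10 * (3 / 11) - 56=-73.27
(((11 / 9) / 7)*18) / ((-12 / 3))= -11 / 14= -0.79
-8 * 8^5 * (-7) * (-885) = -1623982080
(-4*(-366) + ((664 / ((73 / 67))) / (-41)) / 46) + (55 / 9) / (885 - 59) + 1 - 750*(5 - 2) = -401884639661 / 511749126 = -785.32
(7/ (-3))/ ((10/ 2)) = -7/ 15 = -0.47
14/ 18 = 0.78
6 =6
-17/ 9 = -1.89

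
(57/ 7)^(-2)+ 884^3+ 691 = 2244434526004/ 3249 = 690807795.02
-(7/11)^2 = -49/121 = -0.40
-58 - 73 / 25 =-1523 / 25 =-60.92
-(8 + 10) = -18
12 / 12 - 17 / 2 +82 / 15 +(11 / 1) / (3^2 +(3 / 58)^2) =-49151 / 60570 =-0.81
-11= -11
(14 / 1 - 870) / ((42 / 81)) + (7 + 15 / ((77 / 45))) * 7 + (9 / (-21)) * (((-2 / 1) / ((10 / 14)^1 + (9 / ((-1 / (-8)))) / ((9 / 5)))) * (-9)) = -11270096 / 7315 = -1540.68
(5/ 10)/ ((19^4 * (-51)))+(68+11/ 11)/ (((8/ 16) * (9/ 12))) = 184.00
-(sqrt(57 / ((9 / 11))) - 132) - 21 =111 - sqrt(627) / 3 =102.65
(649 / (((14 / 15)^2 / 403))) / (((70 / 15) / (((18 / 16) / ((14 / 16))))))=1588898025 / 19208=82720.64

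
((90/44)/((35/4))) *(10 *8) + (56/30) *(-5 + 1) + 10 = 24526/1155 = 21.23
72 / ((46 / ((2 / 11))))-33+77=11204 / 253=44.28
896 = 896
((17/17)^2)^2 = 1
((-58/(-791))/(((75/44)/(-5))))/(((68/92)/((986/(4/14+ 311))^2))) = -23496947936/8047929495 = -2.92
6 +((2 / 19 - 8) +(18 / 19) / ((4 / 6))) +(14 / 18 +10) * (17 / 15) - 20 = -21184 / 2565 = -8.26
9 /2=4.50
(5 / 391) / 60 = 1 / 4692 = 0.00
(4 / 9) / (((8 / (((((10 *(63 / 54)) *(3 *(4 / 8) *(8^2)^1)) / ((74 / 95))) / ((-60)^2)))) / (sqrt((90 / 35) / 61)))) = 19 *sqrt(854) / 121878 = 0.00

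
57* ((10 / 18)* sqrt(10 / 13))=95* sqrt(130) / 39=27.77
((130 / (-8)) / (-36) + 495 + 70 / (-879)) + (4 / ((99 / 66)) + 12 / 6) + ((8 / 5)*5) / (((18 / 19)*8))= 21142157 / 42192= 501.09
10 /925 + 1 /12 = 209 /2220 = 0.09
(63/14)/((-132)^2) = 1/3872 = 0.00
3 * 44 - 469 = -337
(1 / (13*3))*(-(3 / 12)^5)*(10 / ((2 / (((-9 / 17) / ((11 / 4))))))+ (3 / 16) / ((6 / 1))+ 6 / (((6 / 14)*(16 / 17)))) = -27813 / 79659008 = -0.00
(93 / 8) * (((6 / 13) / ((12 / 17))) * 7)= 11067 / 208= 53.21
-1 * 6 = -6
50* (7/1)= 350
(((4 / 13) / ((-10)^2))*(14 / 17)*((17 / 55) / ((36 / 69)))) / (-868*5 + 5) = -161 / 464928750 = -0.00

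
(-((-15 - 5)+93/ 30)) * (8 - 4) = 338/ 5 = 67.60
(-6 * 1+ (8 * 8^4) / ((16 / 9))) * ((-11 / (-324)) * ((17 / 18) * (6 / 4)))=886.23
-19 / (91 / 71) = -14.82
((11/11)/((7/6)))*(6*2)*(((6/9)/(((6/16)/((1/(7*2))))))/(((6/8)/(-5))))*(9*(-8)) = 626.94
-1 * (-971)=971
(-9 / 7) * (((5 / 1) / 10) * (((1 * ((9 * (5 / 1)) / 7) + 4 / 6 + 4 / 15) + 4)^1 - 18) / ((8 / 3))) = 6273 / 3920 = 1.60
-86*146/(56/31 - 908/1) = 97309/7023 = 13.86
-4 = -4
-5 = -5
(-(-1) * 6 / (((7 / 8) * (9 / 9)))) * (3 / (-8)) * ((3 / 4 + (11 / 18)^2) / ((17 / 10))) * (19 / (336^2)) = -1235 / 4318272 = -0.00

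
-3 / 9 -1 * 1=-4 / 3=-1.33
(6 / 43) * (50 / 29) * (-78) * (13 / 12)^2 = -54925 / 2494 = -22.02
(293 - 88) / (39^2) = 205 / 1521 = 0.13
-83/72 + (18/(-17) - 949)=-1164283/1224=-951.21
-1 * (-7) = 7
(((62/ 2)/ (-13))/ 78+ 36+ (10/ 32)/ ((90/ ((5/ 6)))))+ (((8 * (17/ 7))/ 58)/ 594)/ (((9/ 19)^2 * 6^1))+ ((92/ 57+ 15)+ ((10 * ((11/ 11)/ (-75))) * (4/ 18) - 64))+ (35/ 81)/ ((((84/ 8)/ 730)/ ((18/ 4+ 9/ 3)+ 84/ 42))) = 4123987358119201/ 15053900621760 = 273.95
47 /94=1 /2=0.50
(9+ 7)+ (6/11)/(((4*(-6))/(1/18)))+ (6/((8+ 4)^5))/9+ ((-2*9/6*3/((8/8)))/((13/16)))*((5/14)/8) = 5792711465/373621248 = 15.50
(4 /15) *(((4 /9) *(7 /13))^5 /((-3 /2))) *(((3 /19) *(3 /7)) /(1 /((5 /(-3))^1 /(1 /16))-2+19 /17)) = 5349965824 /521122973605533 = 0.00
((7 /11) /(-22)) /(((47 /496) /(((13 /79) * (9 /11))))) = -203112 /4942003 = -0.04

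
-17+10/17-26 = -721/17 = -42.41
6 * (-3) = -18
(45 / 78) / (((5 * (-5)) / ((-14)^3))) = 4116 / 65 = 63.32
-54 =-54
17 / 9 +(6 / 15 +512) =23143 / 45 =514.29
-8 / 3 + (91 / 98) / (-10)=-1159 / 420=-2.76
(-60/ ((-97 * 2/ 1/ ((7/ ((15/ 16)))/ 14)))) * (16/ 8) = 32/ 97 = 0.33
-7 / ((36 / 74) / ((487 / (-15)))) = 126133 / 270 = 467.16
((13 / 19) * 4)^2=2704 / 361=7.49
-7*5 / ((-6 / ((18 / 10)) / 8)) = 84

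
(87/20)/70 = 87/1400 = 0.06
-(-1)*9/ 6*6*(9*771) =62451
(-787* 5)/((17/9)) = -35415/17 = -2083.24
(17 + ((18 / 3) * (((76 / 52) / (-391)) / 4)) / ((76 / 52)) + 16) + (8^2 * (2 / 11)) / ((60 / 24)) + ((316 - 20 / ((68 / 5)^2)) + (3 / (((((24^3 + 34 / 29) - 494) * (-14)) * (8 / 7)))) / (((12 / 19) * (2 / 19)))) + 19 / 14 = 44943627205000973 / 126637614512640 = 354.90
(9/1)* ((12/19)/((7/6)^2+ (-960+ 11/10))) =-19440/3274783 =-0.01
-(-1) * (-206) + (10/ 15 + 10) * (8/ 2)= -163.33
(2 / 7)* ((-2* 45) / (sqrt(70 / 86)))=-36* sqrt(1505) / 49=-28.50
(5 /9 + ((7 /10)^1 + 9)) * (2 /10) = 923 /450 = 2.05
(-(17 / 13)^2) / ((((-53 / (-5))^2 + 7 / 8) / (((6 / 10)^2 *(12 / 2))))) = -41616 / 1275781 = -0.03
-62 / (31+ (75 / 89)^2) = -245551 / 125588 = -1.96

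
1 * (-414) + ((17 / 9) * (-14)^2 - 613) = -5911 / 9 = -656.78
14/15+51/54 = 169/90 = 1.88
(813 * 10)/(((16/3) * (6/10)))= 20325/8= 2540.62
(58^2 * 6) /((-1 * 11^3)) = -20184 /1331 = -15.16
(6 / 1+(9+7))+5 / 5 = 23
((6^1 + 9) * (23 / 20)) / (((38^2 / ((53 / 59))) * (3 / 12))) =3657 / 85196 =0.04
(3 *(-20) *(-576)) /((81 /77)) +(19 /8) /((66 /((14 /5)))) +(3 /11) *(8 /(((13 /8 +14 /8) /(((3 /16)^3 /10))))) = 231288179 /7040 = 32853.43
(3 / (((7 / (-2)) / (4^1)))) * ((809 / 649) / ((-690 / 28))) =12944 / 74635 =0.17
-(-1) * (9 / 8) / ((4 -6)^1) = -9 / 16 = -0.56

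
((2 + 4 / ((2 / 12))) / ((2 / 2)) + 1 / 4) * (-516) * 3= -40635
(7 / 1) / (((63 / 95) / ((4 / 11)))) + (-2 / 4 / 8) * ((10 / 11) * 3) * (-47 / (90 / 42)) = 6001 / 792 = 7.58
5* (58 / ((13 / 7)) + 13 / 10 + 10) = 212.65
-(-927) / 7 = 927 / 7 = 132.43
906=906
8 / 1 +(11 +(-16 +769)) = 772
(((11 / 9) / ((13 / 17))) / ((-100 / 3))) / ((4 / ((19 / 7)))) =-3553 / 109200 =-0.03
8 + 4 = 12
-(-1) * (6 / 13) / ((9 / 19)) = 38 / 39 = 0.97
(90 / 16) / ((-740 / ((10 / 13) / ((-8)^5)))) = 45 / 252182528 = 0.00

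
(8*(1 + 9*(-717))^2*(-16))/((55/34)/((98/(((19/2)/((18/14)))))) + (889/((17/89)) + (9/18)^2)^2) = -1552233535340544/6310891664593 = -245.96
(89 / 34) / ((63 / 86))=3827 / 1071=3.57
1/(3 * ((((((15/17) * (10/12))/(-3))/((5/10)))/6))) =-102/25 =-4.08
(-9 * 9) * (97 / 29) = -7857 / 29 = -270.93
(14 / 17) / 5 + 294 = 25004 / 85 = 294.16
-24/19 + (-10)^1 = -214/19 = -11.26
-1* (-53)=53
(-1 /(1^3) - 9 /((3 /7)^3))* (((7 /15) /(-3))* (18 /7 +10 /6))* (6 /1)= 61588 /135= 456.21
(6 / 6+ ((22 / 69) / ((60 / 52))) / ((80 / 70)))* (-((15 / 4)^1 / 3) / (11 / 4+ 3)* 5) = -25705 / 19044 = -1.35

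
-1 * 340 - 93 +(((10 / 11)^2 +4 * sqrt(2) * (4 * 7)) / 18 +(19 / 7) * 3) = -3238336 / 7623 +56 * sqrt(2) / 9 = -416.01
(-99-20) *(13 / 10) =-1547 / 10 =-154.70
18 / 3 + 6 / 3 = 8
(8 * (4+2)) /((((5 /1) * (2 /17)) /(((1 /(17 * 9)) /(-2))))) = -4 /15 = -0.27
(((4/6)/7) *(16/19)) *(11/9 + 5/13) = 6016/46683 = 0.13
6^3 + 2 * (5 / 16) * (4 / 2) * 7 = 899 / 4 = 224.75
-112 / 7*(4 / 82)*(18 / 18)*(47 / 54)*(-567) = 15792 / 41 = 385.17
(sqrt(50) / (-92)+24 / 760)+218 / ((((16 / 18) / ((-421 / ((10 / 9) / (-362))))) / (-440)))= -1406107334607 / 95 - 5*sqrt(2) / 92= -14801129838.05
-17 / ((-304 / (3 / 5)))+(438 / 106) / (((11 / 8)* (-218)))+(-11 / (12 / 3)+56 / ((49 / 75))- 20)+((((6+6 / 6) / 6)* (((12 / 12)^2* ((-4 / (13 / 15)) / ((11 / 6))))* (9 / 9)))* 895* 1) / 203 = 12754145206763 / 254904810160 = 50.03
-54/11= -4.91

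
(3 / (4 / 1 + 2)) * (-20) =-10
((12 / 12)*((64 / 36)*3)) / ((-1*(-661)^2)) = -16 / 1310763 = -0.00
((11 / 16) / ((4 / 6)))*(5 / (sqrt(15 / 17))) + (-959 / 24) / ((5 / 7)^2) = -46991 / 600 + 11*sqrt(255) / 32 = -72.83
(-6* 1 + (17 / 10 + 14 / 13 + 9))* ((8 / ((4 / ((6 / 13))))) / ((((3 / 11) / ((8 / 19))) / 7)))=925232 / 16055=57.63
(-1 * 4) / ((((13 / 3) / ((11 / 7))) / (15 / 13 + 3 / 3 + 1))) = -5412 / 1183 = -4.57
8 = 8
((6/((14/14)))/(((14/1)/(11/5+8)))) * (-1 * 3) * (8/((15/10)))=-2448/35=-69.94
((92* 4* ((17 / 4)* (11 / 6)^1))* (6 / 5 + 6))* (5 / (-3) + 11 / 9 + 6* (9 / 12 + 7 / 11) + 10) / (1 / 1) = 368999.73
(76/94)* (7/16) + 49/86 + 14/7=47267/16168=2.92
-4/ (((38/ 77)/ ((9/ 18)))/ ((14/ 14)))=-4.05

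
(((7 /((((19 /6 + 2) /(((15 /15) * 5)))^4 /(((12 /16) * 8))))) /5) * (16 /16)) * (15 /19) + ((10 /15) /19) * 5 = 315415210 /52640697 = 5.99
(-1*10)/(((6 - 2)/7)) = -35/2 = -17.50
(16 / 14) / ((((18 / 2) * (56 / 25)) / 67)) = 1675 / 441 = 3.80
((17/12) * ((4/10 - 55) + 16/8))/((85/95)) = -4997/60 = -83.28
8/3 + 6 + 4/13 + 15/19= 7235/741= 9.76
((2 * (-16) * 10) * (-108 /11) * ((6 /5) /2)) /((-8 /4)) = -10368 /11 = -942.55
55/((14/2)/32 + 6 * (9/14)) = 1120/83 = 13.49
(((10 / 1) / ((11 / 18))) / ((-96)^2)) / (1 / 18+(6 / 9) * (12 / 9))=45 / 23936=0.00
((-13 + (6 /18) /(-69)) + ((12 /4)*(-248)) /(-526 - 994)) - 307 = -12566539 /39330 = -319.52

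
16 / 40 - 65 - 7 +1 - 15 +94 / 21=-81.12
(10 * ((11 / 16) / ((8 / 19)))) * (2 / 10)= 209 / 64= 3.27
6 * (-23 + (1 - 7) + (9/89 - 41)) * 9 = -335934/89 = -3774.54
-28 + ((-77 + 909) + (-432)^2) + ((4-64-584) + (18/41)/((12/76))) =7658258/41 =186786.78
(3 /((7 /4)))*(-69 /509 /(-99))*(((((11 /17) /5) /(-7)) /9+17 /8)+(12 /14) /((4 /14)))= 5047741 /419757030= 0.01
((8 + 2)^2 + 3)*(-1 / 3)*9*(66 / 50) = -10197 / 25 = -407.88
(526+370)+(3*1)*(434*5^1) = 7406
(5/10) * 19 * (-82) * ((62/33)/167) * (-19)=917662/5511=166.51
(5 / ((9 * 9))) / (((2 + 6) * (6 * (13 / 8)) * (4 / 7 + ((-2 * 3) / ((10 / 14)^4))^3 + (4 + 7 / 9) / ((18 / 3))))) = -8544921875 / 132208502012042391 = -0.00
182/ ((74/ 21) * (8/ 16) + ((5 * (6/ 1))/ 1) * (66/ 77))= 3822/ 577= 6.62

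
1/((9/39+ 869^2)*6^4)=13/12722956416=0.00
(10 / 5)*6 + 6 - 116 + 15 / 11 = -1063 / 11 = -96.64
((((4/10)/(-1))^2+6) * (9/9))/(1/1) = 154/25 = 6.16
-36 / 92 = -9 / 23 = -0.39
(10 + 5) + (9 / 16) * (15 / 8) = 2055 / 128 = 16.05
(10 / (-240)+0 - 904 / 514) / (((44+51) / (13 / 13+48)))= -108829 / 117192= -0.93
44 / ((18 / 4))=88 / 9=9.78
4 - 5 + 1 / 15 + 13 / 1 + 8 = 301 / 15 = 20.07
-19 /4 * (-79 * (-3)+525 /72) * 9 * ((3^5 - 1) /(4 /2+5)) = -40437111 /112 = -361045.63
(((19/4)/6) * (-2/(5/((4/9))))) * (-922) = 17518/135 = 129.76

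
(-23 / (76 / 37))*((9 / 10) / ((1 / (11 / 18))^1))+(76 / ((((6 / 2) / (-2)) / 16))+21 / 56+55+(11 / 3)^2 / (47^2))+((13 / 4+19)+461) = -8406781891 / 30219120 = -278.19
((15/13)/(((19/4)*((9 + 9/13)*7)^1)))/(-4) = -5/5586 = -0.00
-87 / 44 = -1.98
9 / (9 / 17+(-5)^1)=-153 / 76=-2.01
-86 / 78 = -43 / 39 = -1.10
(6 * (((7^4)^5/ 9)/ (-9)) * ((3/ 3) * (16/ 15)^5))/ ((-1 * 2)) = 83668255425284801560576/ 20503125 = 4080756246927470.89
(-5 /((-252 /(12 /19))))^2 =25 /159201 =0.00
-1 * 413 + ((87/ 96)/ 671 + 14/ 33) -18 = -27735881/ 64416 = -430.57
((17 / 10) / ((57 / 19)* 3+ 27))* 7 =119 / 360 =0.33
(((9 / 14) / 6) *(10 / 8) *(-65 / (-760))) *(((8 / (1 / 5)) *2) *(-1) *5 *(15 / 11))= -73125 / 11704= -6.25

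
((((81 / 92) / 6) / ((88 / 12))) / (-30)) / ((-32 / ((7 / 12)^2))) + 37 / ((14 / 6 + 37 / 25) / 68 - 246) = -1955383263921 / 12998305464320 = -0.15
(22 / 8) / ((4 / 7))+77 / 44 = 105 / 16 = 6.56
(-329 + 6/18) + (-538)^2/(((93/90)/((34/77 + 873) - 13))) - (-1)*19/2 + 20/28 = 3451823538805/14322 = 241015468.43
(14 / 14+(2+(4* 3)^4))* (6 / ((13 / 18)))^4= 2821518054144 / 28561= 98789189.95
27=27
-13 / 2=-6.50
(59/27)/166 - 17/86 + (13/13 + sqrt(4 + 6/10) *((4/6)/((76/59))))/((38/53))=4431599/3661794 + 3127 *sqrt(115)/21660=2.76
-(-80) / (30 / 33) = 88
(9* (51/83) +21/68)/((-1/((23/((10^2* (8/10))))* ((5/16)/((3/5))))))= -1263275/1444864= -0.87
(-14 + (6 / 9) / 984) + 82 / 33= -186949 / 16236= -11.51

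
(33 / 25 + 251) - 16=5908 / 25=236.32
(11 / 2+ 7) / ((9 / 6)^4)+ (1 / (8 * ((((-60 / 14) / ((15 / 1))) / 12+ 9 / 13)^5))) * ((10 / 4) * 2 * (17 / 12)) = 9.10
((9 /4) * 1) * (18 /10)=81 /20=4.05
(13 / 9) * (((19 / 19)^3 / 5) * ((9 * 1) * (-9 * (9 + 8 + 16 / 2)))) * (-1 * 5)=2925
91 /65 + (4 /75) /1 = 109 /75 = 1.45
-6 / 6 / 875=-1 / 875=-0.00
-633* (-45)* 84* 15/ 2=17945550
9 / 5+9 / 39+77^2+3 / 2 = 771229 / 130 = 5932.53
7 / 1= 7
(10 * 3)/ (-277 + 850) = 10/ 191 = 0.05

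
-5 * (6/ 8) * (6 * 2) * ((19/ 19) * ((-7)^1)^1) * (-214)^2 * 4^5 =14771957760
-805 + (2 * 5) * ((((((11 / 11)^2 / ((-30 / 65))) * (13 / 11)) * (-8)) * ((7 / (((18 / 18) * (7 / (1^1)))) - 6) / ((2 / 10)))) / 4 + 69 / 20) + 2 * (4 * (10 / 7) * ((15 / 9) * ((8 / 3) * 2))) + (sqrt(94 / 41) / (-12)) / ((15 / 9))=-2701613 / 1386 - sqrt(3854) / 820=-1949.29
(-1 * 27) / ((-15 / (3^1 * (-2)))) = -54 / 5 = -10.80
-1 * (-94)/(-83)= -94/83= -1.13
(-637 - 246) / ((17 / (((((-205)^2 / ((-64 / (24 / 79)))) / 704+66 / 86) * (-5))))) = 125.72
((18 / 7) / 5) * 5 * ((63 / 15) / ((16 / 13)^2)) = 7.13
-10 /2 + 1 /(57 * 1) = -284 /57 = -4.98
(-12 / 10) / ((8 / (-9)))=27 / 20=1.35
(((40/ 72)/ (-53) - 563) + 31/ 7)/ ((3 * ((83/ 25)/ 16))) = -897.32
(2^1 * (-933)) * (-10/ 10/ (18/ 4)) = 1244/ 3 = 414.67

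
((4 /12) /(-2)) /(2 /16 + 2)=-4 /51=-0.08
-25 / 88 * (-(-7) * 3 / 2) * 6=-1575 / 88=-17.90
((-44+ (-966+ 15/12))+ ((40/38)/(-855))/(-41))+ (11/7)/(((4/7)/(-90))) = -669375209/532836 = -1256.25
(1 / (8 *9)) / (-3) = -1 / 216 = -0.00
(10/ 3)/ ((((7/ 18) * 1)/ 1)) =60/ 7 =8.57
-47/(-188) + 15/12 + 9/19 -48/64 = 93/76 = 1.22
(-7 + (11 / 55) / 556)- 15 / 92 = -228991 / 31970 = -7.16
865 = 865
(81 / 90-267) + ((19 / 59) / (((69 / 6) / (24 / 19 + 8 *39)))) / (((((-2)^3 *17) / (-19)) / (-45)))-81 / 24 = -299550351 / 922760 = -324.62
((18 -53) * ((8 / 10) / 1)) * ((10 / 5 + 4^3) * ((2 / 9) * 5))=-6160 / 3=-2053.33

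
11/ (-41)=-11/ 41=-0.27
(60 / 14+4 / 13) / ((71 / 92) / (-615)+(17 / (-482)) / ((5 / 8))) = -518159640 / 6507319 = -79.63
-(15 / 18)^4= -625 / 1296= -0.48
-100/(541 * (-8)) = 0.02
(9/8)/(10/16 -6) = -9/43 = -0.21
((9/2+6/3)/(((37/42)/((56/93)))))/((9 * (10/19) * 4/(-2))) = -24206/51615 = -0.47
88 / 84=22 / 21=1.05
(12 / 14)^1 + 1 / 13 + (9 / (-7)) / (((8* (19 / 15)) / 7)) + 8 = 111291 / 13832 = 8.05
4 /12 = 1 /3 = 0.33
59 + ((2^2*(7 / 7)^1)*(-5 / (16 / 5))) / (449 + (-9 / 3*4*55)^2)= 102907539 / 1744196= 59.00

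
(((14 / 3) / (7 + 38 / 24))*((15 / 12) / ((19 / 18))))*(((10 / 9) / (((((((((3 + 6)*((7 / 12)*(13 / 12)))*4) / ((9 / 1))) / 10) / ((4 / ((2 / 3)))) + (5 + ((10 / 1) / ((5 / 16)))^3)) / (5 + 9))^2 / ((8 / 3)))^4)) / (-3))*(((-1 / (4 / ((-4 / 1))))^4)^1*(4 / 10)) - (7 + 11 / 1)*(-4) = 88856127378714672662019866589274386138887174224615510127663859754344 / 1234112880259926009194720369387155241006054237103403441451331385477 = 72.00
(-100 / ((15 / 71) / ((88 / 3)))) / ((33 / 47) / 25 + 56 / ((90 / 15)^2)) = -8767.42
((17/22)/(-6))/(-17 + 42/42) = 17/2112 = 0.01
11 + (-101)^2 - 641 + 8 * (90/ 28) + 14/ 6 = 201580/ 21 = 9599.05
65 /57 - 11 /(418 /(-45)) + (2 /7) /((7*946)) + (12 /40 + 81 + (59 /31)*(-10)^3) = -372597545494 /204768795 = -1819.60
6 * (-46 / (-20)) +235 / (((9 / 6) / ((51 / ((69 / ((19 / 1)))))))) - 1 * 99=729656 / 345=2114.94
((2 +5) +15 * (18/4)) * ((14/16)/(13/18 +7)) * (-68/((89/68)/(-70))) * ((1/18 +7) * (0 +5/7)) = 1914061450/12371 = 154721.64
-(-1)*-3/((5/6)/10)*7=-252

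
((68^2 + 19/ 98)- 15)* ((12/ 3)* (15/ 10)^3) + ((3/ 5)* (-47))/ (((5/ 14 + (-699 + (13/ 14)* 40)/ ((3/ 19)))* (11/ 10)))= 23616549046107/ 379540084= 62224.12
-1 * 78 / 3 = -26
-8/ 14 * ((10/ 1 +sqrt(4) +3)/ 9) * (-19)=380/ 21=18.10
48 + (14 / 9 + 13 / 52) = 1793 / 36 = 49.81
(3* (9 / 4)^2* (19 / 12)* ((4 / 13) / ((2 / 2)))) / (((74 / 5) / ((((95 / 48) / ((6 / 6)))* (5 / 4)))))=1218375 / 985088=1.24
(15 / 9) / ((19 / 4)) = 20 / 57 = 0.35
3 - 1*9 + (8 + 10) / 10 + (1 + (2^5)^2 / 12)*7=9002 / 15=600.13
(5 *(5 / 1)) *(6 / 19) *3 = 450 / 19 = 23.68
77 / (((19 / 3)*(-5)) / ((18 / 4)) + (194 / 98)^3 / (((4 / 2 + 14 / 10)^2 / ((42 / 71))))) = -716969829807 / 61827612620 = -11.60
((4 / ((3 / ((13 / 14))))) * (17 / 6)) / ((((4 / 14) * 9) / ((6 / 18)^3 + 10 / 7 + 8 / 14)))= 12155 / 4374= 2.78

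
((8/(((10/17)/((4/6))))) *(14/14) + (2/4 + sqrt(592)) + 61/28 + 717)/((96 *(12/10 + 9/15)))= 5 *sqrt(37)/216 + 306073/72576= 4.36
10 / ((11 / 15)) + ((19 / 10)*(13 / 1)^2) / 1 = 36821 / 110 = 334.74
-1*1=-1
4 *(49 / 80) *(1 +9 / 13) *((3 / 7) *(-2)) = -231 / 65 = -3.55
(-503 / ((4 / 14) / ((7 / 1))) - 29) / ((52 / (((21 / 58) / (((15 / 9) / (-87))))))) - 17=4472.66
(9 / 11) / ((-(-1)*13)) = 9 / 143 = 0.06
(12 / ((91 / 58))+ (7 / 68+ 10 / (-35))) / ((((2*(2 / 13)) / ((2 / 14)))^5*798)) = 439810839 / 2179107954688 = 0.00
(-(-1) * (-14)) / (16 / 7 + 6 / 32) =-1568 / 277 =-5.66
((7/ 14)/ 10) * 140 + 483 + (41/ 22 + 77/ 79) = 856553/ 1738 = 492.84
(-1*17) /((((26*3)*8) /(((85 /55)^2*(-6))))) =4913 /12584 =0.39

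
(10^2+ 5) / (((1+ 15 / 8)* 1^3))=840 / 23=36.52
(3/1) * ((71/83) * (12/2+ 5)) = 2343/83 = 28.23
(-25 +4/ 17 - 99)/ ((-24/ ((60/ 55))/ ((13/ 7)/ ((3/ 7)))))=24.38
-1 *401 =-401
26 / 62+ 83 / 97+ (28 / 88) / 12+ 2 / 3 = 520819 / 264616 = 1.97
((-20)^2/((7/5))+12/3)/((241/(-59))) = -119652/1687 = -70.93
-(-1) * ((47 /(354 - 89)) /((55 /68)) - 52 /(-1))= 761096 /14575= 52.22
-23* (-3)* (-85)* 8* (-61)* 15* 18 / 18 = 42931800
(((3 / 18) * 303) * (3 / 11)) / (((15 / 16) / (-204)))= -164832 / 55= -2996.95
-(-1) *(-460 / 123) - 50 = -6610 / 123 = -53.74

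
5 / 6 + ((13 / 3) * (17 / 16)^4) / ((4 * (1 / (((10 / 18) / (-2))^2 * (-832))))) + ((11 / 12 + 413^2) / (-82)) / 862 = -6346820649031 / 70353764352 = -90.21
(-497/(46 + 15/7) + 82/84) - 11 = -287995/14154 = -20.35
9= 9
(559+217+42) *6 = 4908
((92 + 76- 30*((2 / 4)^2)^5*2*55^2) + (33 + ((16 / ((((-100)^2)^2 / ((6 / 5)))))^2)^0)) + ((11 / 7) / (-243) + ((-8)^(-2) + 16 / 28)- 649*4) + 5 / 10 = -1119193991 / 435456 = -2570.17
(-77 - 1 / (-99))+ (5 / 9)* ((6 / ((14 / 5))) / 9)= -159787 / 2079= -76.86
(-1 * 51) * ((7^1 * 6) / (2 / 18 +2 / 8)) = -5931.69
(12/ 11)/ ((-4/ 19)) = -57/ 11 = -5.18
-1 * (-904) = 904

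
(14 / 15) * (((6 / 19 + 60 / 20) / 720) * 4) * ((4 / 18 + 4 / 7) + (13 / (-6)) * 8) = -3647 / 12825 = -0.28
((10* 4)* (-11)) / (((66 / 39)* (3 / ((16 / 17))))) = -4160 / 51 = -81.57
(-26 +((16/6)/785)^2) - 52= -432589886/5546025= -78.00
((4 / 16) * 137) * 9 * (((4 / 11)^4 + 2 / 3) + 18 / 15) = 42516717 / 73205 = 580.79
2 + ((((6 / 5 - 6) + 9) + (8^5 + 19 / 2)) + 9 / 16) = 2622741 / 80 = 32784.26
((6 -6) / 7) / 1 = 0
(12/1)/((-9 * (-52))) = 1/39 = 0.03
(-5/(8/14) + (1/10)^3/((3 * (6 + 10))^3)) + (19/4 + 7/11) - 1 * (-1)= -2875391989/1216512000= -2.36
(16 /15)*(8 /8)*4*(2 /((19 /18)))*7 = 56.59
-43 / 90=-0.48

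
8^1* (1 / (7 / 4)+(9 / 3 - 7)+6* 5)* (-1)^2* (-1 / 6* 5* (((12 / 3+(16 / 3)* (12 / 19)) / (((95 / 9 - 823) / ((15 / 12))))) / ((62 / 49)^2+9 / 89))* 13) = 15.34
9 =9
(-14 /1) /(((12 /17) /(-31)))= 3689 /6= 614.83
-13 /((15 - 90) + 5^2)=13 /50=0.26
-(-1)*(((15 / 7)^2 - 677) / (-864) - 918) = -9707875 / 10584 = -917.22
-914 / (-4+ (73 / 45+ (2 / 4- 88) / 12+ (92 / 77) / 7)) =96.22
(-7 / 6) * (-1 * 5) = 35 / 6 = 5.83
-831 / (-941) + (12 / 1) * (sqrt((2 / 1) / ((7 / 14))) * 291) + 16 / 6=6987.55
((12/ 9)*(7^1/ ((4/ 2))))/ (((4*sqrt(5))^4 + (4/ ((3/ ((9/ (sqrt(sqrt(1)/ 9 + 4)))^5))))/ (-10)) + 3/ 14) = 59891317451280*sqrt(37)/ 13900606138827780901 + 30445790237447900/ 41701818416483342703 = 0.00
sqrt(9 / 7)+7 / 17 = 7 / 17+3 *sqrt(7) / 7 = 1.55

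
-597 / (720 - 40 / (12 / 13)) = -1791 / 2030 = -0.88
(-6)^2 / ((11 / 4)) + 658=671.09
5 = 5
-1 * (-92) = 92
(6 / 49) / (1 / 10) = 60 / 49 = 1.22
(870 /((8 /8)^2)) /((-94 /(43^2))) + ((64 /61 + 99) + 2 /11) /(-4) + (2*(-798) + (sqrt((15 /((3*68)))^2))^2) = -2731944710443 /145827088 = -18734.14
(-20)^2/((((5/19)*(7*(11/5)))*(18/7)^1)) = 3800/99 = 38.38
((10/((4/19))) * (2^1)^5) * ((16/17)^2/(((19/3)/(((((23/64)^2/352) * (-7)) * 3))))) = -166635/101728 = -1.64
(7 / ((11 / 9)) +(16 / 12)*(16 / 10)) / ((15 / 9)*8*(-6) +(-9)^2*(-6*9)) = -1297 / 734910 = -0.00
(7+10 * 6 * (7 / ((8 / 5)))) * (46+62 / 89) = 1120042 / 89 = 12584.74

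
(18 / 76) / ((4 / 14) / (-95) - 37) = -315 / 49214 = -0.01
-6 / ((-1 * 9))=2 / 3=0.67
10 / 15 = 2 / 3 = 0.67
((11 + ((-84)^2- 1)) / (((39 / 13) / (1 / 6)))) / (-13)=-3533 / 117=-30.20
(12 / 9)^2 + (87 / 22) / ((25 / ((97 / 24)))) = 95717 / 39600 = 2.42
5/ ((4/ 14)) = 35/ 2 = 17.50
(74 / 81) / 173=74 / 14013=0.01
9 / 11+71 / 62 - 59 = -38899 / 682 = -57.04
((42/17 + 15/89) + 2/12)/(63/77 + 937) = 280181/93648648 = 0.00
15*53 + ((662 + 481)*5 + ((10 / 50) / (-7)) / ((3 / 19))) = 683531 / 105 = 6509.82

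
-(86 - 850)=764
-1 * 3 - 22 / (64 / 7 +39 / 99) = -11691 / 2203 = -5.31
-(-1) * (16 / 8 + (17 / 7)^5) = 1453471 / 16807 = 86.48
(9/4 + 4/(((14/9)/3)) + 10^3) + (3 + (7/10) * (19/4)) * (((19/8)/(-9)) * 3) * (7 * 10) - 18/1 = 431057/672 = 641.45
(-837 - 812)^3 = -4483962449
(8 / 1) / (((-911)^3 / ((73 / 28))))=-146 / 5292406217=-0.00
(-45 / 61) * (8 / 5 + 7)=-387 / 61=-6.34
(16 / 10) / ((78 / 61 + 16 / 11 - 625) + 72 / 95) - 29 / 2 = -1149128391 / 79236166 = -14.50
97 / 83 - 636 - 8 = -53355 / 83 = -642.83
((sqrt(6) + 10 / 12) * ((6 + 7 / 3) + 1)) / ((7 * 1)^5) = 10 / 21609 + 4 * sqrt(6) / 7203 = 0.00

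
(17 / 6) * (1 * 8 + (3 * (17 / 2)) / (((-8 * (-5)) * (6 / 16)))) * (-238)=-196231 / 30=-6541.03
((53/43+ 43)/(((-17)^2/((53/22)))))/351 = 0.00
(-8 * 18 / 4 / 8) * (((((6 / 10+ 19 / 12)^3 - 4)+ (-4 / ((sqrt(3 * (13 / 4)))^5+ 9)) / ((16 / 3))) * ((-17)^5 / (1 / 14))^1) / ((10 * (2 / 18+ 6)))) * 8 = 9185489823245323917 / 122414050000 - 1451252877984 * sqrt(39) / 306035125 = 75006623.79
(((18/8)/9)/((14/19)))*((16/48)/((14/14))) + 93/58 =8363/4872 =1.72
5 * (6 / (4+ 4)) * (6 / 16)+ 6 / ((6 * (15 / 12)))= 353 / 160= 2.21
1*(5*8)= 40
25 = 25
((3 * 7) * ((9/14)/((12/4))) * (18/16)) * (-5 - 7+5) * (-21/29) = 11907/464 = 25.66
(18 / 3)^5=7776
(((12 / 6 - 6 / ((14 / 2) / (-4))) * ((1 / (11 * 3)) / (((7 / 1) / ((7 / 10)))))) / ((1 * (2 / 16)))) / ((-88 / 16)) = -304 / 12705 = -0.02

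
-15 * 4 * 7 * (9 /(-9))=420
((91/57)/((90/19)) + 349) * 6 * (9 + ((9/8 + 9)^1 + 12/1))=7828643/120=65238.69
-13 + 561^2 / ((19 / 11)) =182193.89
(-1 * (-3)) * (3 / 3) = 3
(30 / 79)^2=900 / 6241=0.14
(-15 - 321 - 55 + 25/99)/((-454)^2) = -0.00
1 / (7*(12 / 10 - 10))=-5 / 308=-0.02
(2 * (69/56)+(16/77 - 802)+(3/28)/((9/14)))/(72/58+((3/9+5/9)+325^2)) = -64242975/8491153748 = -0.01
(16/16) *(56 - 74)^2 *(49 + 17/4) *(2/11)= 34506/11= 3136.91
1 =1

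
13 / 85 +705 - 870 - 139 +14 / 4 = -51059 / 170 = -300.35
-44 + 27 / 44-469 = -512.39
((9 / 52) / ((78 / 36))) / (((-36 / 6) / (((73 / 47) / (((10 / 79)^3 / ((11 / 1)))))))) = -3563192853 / 31772000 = -112.15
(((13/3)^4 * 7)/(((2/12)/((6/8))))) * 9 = 199927/2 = 99963.50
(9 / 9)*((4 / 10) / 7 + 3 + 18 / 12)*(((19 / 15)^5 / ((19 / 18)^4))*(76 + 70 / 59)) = 5961987504 / 6453125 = 923.89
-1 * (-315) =315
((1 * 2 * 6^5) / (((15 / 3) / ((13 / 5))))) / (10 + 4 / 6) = 18954 / 25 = 758.16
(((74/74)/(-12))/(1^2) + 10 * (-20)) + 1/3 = -799/4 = -199.75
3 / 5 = 0.60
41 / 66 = 0.62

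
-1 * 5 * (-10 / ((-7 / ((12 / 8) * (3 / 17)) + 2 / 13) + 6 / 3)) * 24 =-70200 / 1421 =-49.40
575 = 575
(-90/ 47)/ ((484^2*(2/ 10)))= -225/ 5505016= -0.00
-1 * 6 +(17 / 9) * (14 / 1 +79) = 509 / 3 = 169.67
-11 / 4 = -2.75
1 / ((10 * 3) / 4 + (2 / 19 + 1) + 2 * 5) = 38 / 707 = 0.05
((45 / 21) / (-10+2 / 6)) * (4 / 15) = -12 / 203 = -0.06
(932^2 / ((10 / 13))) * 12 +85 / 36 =2439096617 / 180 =13550536.76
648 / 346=324 / 173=1.87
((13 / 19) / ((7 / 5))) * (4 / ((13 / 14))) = 40 / 19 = 2.11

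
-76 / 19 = -4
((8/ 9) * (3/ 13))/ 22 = 4/ 429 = 0.01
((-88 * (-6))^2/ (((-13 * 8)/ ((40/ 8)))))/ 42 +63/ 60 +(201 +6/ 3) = -209429/ 1820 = -115.07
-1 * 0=0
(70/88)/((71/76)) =665/781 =0.85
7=7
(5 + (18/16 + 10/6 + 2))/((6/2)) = 235/72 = 3.26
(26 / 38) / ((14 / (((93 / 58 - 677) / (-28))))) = 509249 / 431984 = 1.18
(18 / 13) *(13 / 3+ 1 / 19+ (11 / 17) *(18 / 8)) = 67929 / 8398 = 8.09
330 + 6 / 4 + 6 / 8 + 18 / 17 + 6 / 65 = 1473633 / 4420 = 333.40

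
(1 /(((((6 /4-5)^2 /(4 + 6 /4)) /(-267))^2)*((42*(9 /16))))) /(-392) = -3833764 /2470629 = -1.55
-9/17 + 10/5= 1.47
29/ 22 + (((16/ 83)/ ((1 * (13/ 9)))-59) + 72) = 343053/ 23738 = 14.45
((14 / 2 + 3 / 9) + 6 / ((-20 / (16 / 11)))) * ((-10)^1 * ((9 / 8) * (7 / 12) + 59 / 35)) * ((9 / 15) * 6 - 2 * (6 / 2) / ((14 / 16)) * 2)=88056733 / 53900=1633.71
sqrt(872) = 29.53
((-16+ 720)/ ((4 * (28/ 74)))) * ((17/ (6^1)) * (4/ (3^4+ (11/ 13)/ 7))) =719576/ 11073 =64.98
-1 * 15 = -15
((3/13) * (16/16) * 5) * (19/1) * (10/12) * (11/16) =5225/416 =12.56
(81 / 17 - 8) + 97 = 1594 / 17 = 93.76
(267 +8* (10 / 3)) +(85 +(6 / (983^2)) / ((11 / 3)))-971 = -18888051029 / 31887537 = -592.33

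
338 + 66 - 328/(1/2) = -252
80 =80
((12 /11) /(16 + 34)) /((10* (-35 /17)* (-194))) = 51 /9336250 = 0.00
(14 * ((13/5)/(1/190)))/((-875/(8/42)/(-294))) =55328/125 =442.62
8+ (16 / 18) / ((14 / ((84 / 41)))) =1000 / 123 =8.13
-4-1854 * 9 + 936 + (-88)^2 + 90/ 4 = -15975/ 2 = -7987.50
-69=-69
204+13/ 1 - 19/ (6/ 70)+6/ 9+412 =408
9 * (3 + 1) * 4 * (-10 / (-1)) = 1440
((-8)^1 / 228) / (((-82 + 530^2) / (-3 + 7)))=-0.00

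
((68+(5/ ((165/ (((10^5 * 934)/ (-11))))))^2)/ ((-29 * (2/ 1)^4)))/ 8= -2180890002240073/ 122281632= -17834976.25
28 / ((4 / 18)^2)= 567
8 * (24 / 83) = 192 / 83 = 2.31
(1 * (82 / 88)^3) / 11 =68921 / 937024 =0.07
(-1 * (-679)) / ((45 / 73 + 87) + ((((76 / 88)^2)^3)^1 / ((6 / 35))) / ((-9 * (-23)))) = 7.75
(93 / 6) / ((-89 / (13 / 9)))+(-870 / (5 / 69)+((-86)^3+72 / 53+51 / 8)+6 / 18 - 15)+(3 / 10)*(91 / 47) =-648068.60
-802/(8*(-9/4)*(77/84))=1604/33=48.61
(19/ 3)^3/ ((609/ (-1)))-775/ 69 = -4405532/ 378189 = -11.65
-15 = -15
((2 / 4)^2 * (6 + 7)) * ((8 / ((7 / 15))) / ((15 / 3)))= 78 / 7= 11.14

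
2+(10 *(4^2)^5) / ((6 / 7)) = 36700166 / 3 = 12233388.67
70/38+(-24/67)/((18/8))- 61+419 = 1373629/3819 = 359.68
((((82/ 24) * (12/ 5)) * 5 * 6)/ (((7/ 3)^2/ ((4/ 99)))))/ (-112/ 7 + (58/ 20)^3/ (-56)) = -7872000/ 70869953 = -0.11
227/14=16.21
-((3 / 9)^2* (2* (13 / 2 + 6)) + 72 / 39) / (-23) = 541 / 2691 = 0.20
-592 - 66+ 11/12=-7885/12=-657.08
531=531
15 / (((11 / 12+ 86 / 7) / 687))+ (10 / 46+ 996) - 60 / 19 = 859545343 / 484633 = 1773.60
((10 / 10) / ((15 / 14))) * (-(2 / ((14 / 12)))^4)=-13824 / 1715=-8.06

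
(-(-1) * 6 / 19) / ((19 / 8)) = 0.13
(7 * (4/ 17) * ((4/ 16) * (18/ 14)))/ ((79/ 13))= 117/ 1343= 0.09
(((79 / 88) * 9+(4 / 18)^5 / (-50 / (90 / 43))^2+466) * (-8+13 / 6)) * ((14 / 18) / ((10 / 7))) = -482205832372313 / 320266029600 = -1505.64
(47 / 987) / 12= 1 / 252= 0.00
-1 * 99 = -99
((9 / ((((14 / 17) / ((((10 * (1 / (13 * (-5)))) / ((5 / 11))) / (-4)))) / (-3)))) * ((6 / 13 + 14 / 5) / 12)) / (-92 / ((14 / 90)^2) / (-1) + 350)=-624393 / 3438305000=-0.00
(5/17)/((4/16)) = 20/17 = 1.18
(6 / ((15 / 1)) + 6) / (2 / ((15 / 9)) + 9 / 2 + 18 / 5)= 64 / 93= 0.69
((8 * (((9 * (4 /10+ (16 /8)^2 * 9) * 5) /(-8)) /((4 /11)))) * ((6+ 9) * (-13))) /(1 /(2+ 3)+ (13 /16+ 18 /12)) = 23423400 /67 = 349602.99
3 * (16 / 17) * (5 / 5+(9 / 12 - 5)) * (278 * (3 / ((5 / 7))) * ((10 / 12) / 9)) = -992.08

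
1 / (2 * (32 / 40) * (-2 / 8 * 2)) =-5 / 4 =-1.25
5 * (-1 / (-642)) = 5 / 642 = 0.01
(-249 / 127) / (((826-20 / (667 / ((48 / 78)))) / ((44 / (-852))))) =7916623 / 64580529462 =0.00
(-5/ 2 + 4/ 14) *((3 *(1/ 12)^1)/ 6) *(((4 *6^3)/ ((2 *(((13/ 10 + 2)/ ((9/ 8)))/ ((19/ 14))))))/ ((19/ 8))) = -4185/ 539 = -7.76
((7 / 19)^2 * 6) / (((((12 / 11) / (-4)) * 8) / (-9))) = 4851 / 1444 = 3.36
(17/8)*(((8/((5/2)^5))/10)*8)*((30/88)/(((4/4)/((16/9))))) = 8704/103125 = 0.08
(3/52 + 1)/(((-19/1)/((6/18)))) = -55/2964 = -0.02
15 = 15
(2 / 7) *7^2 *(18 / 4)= 63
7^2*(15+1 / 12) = 8869 / 12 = 739.08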